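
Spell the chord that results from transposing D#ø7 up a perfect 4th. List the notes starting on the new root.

Transposed root: D# → G# (perfect 4th up). So we spell G# half-diminished seventh:
G# — root
B — minor 3rd
D — diminished 5th
F# — minor 7th

G#, B, D, F#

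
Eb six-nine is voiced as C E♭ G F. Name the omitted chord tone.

B♭

The full Eb six-nine chord is E♭, G, B♭, C, F.
Comparing with the voicing, the perfect 5th (5th) — B♭ — is absent.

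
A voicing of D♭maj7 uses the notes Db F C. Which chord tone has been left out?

Ab

The full D♭maj7 chord is Db, F, Ab, C.
Comparing with the voicing, the perfect 5th (5th) — Ab — is absent.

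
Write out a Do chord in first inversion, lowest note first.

F – Ab – D

In root position, Do is D–F–Ab.
First inversion puts the third (F) in the bass.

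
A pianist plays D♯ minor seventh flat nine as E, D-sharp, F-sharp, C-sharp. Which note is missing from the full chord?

A-sharp

The full D♯ minor seventh flat nine chord is D-sharp, F-sharp, A-sharp, C-sharp, E.
Comparing with the voicing, the perfect 5th (5th) — A-sharp — is absent.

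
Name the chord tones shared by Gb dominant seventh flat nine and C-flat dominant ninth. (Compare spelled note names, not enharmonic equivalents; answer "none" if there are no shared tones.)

Gb dominant seventh flat nine = Gb, Bb, Db, Fb, Abb.
C-flat dominant ninth = Cb, Eb, Gb, Bbb, Db.
Shared: Gb, Db.

Gb – Db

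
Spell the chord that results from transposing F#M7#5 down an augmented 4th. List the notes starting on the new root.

C, E, G♯, B

F♯ down an augmented 4th → C. New chord: C augmented major seventh.
root → C
3rd (major 3rd) → E
5th (augmented 5th) → G♯
7th (major 7th) → B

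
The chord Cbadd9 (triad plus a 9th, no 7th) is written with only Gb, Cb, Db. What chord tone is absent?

Cbadd9 = Cb, Eb, Gb, Db. The voicing lacks the 3rd (major 3rd), Eb.

Eb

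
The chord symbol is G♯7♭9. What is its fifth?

Root of G♯7♭9 = G#. The 5th is a perfect 5th: G# up a perfect 5th → D#.

D#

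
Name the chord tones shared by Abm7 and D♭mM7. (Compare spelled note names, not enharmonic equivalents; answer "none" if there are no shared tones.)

Abm7: Ab Cb Eb Gb
D♭mM7: Db Fb Ab C
Common to both → Ab.

Ab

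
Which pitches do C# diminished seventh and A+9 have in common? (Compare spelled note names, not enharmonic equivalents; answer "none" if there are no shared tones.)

C#, G

C# diminished seventh = C#, E, G, Bb.
A+9 = A, C#, E#, G, B.
Shared: C#, G.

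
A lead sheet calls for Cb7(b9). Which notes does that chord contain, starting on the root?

Cb, Eb, Gb, Bbb, Dbb

Cb7(b9): dominant seventh flat nine on Cb.
- root: Cb
- major 3rd: Eb
- perfect 5th: Gb
- minor 7th: Bbb
- minor 9th: Dbb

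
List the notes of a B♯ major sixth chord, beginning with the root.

B-sharp D-double-sharp F-double-sharp G-double-sharp

Root B-sharp, quality major sixth:
root → B-sharp
3rd (major 3rd) → D-double-sharp
5th (perfect 5th) → F-double-sharp
6th (major 6th) → G-double-sharp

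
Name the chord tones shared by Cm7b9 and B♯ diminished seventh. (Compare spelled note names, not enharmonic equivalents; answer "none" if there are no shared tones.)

none

Cm7b9 = C, Eb, G, Bb, Db.
B♯ diminished seventh = B#, D#, F#, A.
Shared: none.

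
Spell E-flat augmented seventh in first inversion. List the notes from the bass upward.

G, B, Db, Eb

In root position, E-flat augmented seventh is Eb–G–B–Db.
First inversion puts the third (G) in the bass.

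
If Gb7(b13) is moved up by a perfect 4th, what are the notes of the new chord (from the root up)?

Cb Eb Gb Bbb Abb

A perfect 4th up from Gb is Cb, so the new chord is Cb dominant seventh flat thirteen.
root → Cb
3rd (major 3rd) → Eb
5th (perfect 5th) → Gb
7th (minor 7th) → Bbb
13th (minor 13th) → Abb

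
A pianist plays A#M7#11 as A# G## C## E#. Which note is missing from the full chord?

The full A#M7#11 chord is A#, C##, E#, G##, D##.
Comparing with the voicing, the augmented 11th (11th) — D## — is absent.

D##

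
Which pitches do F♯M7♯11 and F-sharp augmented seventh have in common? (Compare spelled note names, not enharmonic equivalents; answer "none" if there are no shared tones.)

F#  A#

F♯M7♯11: F# A# C# E# B#
F-sharp augmented seventh: F# A# C## E
Common to both → F#, A#.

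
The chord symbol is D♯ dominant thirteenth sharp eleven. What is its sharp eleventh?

G##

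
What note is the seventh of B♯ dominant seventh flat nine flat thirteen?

Root of B♯ dominant seventh flat nine flat thirteen = B#. The 7th is a minor 7th: B# up a minor 7th → A#.

A#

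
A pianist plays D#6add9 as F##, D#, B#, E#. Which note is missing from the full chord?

The full D#6add9 chord is D#, F##, A#, B#, E#.
Comparing with the voicing, the perfect 5th (5th) — A# — is absent.

A#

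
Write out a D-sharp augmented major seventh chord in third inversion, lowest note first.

In root position, D-sharp augmented major seventh is D-sharp–F-double-sharp–A-double-sharp–C-double-sharp.
Third inversion puts the seventh (C-double-sharp) in the bass.

C-double-sharp, D-sharp, F-double-sharp, A-double-sharp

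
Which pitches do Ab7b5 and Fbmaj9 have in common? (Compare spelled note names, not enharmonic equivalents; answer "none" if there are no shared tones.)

Ab7b5 = Ab, C, Ebb, Gb.
Fbmaj9 = Fb, Ab, Cb, Eb, Gb.
Shared: Ab, Gb.

Ab, Gb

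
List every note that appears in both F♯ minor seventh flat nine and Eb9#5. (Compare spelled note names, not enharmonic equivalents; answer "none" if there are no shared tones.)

G

F♯ minor seventh flat nine: F♯ A C♯ E G
Eb9#5: E♭ G B D♭ F
Common to both → G.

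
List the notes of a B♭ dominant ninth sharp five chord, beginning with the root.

B-flat – D – F-sharp – A-flat – C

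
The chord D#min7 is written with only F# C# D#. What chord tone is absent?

The full D#min7 chord is D#, F#, A#, C#.
Comparing with the voicing, the perfect 5th (5th) — A# — is absent.

A#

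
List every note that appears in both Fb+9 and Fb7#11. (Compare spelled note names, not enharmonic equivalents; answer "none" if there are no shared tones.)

F♭ A♭ E𝄫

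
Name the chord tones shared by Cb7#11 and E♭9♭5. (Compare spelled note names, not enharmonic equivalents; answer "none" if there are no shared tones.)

Eb  Bbb  F

Cb7#11: Cb Eb Gb Bbb F
E♭9♭5: Eb G Bbb Db F
Common to both → Eb, Bbb, F.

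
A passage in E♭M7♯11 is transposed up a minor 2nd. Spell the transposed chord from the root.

Fb, Ab, Cb, Eb, Bb

A minor 2nd up from Eb is Fb, so the new chord is Fb major seventh sharp eleven.
root → Fb
3rd (major 3rd) → Ab
5th (perfect 5th) → Cb
7th (major 7th) → Eb
11th (augmented 11th) → Bb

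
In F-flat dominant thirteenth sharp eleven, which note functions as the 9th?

G-flat

Root of F-flat dominant thirteenth sharp eleven = F-flat. The 9th is a major 9th: F-flat up a major 9th → G-flat.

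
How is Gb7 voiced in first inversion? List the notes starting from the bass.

B♭, D♭, F♭, G♭

In root position, Gb7 is G♭–B♭–D♭–F♭.
First inversion puts the third (B♭) in the bass.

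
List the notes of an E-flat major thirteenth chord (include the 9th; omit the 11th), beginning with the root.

E-flat, G, B-flat, D, F, C

Root E-flat, quality major thirteenth:
E-flat — root
G — major 3rd
B-flat — perfect 5th
D — major 7th
F — major 9th
C — major 13th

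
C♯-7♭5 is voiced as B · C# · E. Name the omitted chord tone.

C♯-7♭5 = C#, E, G, B. The voicing lacks the 5th (diminished 5th), G.

G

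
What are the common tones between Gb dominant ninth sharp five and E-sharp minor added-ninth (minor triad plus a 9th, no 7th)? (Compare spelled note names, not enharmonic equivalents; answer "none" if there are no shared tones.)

Gb dominant ninth sharp five: Gb Bb D Fb Ab
E-sharp minor added-ninth: E# G# B# F##
Common to both → none.

none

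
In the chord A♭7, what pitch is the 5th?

Eb

Root of A♭7 = Ab. The 5th is a perfect 5th: Ab up a perfect 5th → Eb.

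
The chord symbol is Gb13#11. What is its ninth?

Root of Gb13#11 = Gb. The 9th is a major 9th: Gb up a major 9th → Ab.

Ab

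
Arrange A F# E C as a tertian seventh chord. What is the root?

F#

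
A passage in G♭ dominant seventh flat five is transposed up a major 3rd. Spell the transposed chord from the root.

G-flat up a major 3rd → B-flat. New chord: B-flat dominant seventh flat five.
B-flat — root
D — major 3rd
F-flat — diminished 5th
A-flat — minor 7th

B-flat – D – F-flat – A-flat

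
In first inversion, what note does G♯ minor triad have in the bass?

G♯ minor triad = G-sharp–B–D-sharp. First inversion → third in the bass = B.

B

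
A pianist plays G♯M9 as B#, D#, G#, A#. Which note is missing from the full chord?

G♯M9 = G#, B#, D#, F##, A#. The voicing lacks the 7th (major 7th), F##.

F##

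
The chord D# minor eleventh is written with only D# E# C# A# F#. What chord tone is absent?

G#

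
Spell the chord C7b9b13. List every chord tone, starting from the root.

C7b9b13: dominant seventh flat nine flat thirteen on C.
Root: C
Major 3rd (3rd): E
Perfect 5th (5th): G
Minor 7th (7th): Bb
Minor 9th (9th): Db
Minor 13th (13th): Ab

C  E  G  Bb  Db  Ab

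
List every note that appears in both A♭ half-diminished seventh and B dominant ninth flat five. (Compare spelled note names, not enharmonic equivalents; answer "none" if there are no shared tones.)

A♭ half-diminished seventh: A-flat C-flat E-double-flat G-flat
B dominant ninth flat five: B D-sharp F A C-sharp
Common to both → none.

none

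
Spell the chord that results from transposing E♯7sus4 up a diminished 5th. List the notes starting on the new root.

B  E  F#  A

Transposed root: E# → B (diminished 5th up). So we spell B dominant seventh suspended fourth:
Root: B
Perfect 4th (4th): E
Perfect 5th (5th): F#
Minor 7th (7th): A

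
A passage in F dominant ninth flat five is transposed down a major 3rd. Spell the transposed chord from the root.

F down a major 3rd → D-flat. New chord: D-flat dominant ninth flat five.
- root: D-flat
- major 3rd: F
- diminished 5th: A-double-flat
- minor 7th: C-flat
- major 9th: E-flat

D-flat F A-double-flat C-flat E-flat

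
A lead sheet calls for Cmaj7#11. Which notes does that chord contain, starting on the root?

C – E – G – B – F#

Cmaj7#11: major seventh sharp eleven on C.
root → C
3rd (major 3rd) → E
5th (perfect 5th) → G
7th (major 7th) → B
11th (augmented 11th) → F#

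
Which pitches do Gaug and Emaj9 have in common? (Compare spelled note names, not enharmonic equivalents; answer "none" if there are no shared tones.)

B  D#

Gaug: G B D#
Emaj9: E G# B D# F#
Common to both → B, D#.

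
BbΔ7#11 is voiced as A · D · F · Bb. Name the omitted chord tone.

E

BbΔ7#11 = Bb, D, F, A, E. The voicing lacks the 11th (augmented 11th), E.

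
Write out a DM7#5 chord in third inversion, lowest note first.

C♯ – D – F♯ – A♯

DM7#5 = D–F♯–A♯–C♯; third inversion → seventh (C♯) lowest.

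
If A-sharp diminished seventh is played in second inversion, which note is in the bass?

A-sharp diminished seventh in root position is A-sharp–C-sharp–E–G.
Second inversion places the fifth in the bass, which is E.

E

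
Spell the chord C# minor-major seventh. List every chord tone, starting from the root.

C# E G# B#

C# minor-major seventh is a minor-major seventh built on C#.
root → C#
3rd (minor 3rd) → E
5th (perfect 5th) → G#
7th (major 7th) → B#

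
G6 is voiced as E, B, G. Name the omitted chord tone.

G6 = G, B, D, E. The voicing lacks the 5th (perfect 5th), D.

D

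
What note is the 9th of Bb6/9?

C

Bb6/9 is built on Bb; its 9th is a major 9th above the root.
A second above B uses the letter C, and the major 9th above Bb is C.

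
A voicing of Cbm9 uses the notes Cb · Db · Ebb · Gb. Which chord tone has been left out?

Cbm9 = Cb, Ebb, Gb, Bbb, Db. The voicing lacks the 7th (minor 7th), Bbb.

Bbb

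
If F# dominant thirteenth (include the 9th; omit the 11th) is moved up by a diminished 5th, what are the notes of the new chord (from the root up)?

A diminished 5th up from F-sharp is C, so the new chord is C dominant thirteenth.
root → C
3rd (major 3rd) → E
5th (perfect 5th) → G
7th (minor 7th) → B-flat
9th (major 9th) → D
13th (major 13th) → A

C E G B-flat D A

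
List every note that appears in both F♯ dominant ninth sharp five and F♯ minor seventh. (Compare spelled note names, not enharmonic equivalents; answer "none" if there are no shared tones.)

F♯ dominant ninth sharp five: F-sharp A-sharp C-double-sharp E G-sharp
F♯ minor seventh: F-sharp A C-sharp E
Common to both → F-sharp, E.

F-sharp  E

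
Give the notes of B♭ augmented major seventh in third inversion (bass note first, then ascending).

A  Bb  D  F#

In root position, B♭ augmented major seventh is Bb–D–F#–A.
Third inversion puts the seventh (A) in the bass.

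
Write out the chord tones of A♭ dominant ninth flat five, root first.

A♭ dominant ninth flat five: dominant ninth flat five on A-flat.
A-flat — root
C — major 3rd
E-double-flat — diminished 5th
G-flat — minor 7th
B-flat — major 9th

A-flat – C – E-double-flat – G-flat – B-flat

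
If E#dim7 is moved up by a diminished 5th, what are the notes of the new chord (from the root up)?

E# up a diminished 5th → B. New chord: B diminished seventh.
Root: B
Minor 3rd (3rd): D
Diminished 5th (5th): F
Diminished 7th (7th): Ab

B, D, F, Ab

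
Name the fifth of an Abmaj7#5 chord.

E

Abmaj7#5 is built on Ab; its 5th is an augmented 5th above the root.
A fifth above A uses the letter E, and the augmented 5th above Ab is E.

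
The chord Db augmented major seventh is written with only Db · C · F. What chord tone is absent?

A

Db augmented major seventh = Db, F, A, C. The voicing lacks the 5th (augmented 5th), A.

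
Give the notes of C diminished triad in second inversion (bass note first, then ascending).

In root position, C diminished triad is C–E-flat–G-flat.
Second inversion puts the fifth (G-flat) in the bass.

G-flat, C, E-flat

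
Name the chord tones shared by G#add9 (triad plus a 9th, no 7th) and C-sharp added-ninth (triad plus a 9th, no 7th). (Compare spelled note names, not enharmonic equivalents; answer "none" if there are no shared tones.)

G#add9: G# B# D# A#
C-sharp added-ninth: C# E# G# D#
Common to both → G#, D#.

G#  D#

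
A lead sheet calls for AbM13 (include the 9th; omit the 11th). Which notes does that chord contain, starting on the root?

Root Ab, quality major thirteenth:
root → Ab
3rd (major 3rd) → C
5th (perfect 5th) → Eb
7th (major 7th) → G
9th (major 9th) → Bb
13th (major 13th) → F

Ab, C, Eb, G, Bb, F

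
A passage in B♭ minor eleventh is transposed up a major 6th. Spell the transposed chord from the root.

G B-flat D F A C

A major 6th up from B-flat is G, so the new chord is G minor eleventh.
root → G
3rd (minor 3rd) → B-flat
5th (perfect 5th) → D
7th (minor 7th) → F
9th (major 9th) → A
11th (perfect 11th) → C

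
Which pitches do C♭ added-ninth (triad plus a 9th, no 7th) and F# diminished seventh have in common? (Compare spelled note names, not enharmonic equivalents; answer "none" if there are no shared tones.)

C♭ added-ninth = C-flat, E-flat, G-flat, D-flat.
F# diminished seventh = F-sharp, A, C, E-flat.
Shared: E-flat.

E-flat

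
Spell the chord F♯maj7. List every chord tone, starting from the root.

F# A# C# E#

F♯maj7 is a major seventh built on F#.
Root: F#
Major 3rd (3rd): A#
Perfect 5th (5th): C#
Major 7th (7th): E#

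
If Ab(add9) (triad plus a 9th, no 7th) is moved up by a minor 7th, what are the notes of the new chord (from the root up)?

Gb – Bb – Db – Ab

A minor 7th up from Ab is Gb, so the new chord is Gb added-ninth.
Gb — root
Bb — major 3rd
Db — perfect 5th
Ab — major 9th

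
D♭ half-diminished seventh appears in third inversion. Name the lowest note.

Cb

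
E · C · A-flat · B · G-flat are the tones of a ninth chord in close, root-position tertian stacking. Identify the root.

Stacking in thirds gives A-flat – C – E – G-flat – B, so A-flat is the root — A-flat dominant seventh sharp nine sharp five.

A-flat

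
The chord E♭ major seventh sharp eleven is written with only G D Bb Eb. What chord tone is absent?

The full E♭ major seventh sharp eleven chord is Eb, G, Bb, D, A.
Comparing with the voicing, the augmented 11th (11th) — A — is absent.

A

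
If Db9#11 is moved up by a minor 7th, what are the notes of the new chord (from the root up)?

Cb, Eb, Gb, Bbb, Db, F

Transposed root: Db → Cb (minor 7th up). So we spell Cb dominant ninth sharp eleven:
root → Cb
3rd (major 3rd) → Eb
5th (perfect 5th) → Gb
7th (minor 7th) → Bbb
9th (major 9th) → Db
11th (augmented 11th) → F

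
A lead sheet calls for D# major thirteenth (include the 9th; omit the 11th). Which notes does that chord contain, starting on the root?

D-sharp, F-double-sharp, A-sharp, C-double-sharp, E-sharp, B-sharp

D# major thirteenth: major thirteenth on D-sharp.
Root: D-sharp
Major 3rd (3rd): F-double-sharp
Perfect 5th (5th): A-sharp
Major 7th (7th): C-double-sharp
Major 9th (9th): E-sharp
Major 13th (13th): B-sharp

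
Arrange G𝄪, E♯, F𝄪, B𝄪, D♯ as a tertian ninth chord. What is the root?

Stacking in thirds gives E♯ – G𝄪 – B𝄪 – D♯ – F𝄪, so E♯ is the root — E♯ dominant ninth sharp five.

E♯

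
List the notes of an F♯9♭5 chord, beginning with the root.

F# A# C E G#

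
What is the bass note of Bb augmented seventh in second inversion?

Bb augmented seventh in root position is B-flat–D–F-sharp–A-flat.
Second inversion places the fifth in the bass, which is F-sharp.

F-sharp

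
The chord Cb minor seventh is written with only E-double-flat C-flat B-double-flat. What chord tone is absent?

The full Cb minor seventh chord is C-flat, E-double-flat, G-flat, B-double-flat.
Comparing with the voicing, the perfect 5th (5th) — G-flat — is absent.

G-flat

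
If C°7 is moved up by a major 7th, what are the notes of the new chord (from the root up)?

B, D, F, A♭

C up a major 7th → B. New chord: B diminished seventh.
root → B
3rd (minor 3rd) → D
5th (diminished 5th) → F
7th (diminished 7th) → A♭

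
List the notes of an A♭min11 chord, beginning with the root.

A♭, C♭, E♭, G♭, B♭, D♭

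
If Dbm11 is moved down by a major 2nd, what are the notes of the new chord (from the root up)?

Transposed root: Db → Cb (major 2nd down). So we spell Cb minor eleventh:
- root: Cb
- minor 3rd: Ebb
- perfect 5th: Gb
- minor 7th: Bbb
- major 9th: Db
- perfect 11th: Fb

Cb, Ebb, Gb, Bbb, Db, Fb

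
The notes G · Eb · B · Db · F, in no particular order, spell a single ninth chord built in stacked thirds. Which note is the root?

Eb

Arranged so that each adjacent pair is a third by letter name: Eb – G – B – Db – F.
The bottom of that stack, Eb, is the root (this is Eb dominant ninth sharp five).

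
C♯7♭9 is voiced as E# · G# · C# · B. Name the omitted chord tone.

C♯7♭9 = C#, E#, G#, B, D. The voicing lacks the 9th (minor 9th), D.

D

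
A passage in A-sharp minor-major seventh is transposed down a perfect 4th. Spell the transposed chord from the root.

Transposed root: A# → E# (perfect 4th down). So we spell E# minor-major seventh:
E# — root
G# — minor 3rd
B# — perfect 5th
D## — major 7th

E#  G#  B#  D##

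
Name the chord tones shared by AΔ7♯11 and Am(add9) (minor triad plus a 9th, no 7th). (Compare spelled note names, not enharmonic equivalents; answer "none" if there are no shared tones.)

A – E

AΔ7♯11: A C# E G# D#
Am(add9): A C E B
Common to both → A, E.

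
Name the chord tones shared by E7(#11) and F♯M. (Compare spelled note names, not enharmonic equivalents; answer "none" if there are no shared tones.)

E7(#11): E G# B D A#
F♯M: F# A# C#
Common to both → A#.

A#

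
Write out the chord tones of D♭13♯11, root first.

Root Db, quality dominant thirteenth sharp eleven:
Root: Db
Major 3rd (3rd): F
Perfect 5th (5th): Ab
Minor 7th (7th): Cb
Major 9th (9th): Eb
Augmented 11th (11th): G
Major 13th (13th): Bb

Db  F  Ab  Cb  Eb  G  Bb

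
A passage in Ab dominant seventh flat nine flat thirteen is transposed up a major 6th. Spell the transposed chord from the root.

F, A, C, E♭, G♭, D♭

A major 6th up from A♭ is F, so the new chord is F dominant seventh flat nine flat thirteen.
- root: F
- major 3rd: A
- perfect 5th: C
- minor 7th: E♭
- minor 9th: G♭
- minor 13th: D♭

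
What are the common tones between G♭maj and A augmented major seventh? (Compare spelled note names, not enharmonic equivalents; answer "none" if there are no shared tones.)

none

G♭maj = Gb, Bb, Db.
A augmented major seventh = A, C#, E#, G#.
Shared: none.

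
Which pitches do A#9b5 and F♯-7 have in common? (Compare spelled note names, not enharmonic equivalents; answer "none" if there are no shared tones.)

E

A#9b5 = A#, C##, E, G#, B#.
F♯-7 = F#, A, C#, E.
Shared: E.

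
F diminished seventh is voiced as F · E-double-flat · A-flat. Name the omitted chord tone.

F diminished seventh = F, A-flat, C-flat, E-double-flat. The voicing lacks the 5th (diminished 5th), C-flat.

C-flat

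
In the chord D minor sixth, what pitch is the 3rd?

F

D minor sixth is built on D; its 3rd is a minor 3rd above the root.
A third above D uses the letter F, and the minor 3rd above D is F.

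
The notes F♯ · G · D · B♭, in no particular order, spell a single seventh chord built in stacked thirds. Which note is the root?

G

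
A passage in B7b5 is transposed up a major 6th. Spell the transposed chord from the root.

G# – B# – D – F#

A major 6th up from B is G#, so the new chord is G# dominant seventh flat five.
Root: G#
Major 3rd (3rd): B#
Diminished 5th (5th): D
Minor 7th (7th): F#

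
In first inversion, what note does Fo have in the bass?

Fo = F–Ab–Cb. First inversion → third in the bass = Ab.

Ab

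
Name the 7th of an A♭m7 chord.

A♭m7 is built on Ab; its 7th is a minor 7th above the root.
A seventh above A uses the letter G, and the minor 7th above Ab is Gb.

Gb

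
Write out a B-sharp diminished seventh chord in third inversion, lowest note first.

A B-sharp D-sharp F-sharp

In root position, B-sharp diminished seventh is B-sharp–D-sharp–F-sharp–A.
Third inversion puts the seventh (A) in the bass.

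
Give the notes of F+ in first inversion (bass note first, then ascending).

A – C♯ – F

F+ = F–A–C♯; first inversion → third (A) lowest.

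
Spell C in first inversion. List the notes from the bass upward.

In root position, C is C–E–G.
First inversion puts the third (E) in the bass.

E – G – C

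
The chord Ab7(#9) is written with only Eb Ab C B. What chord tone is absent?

Gb

Ab7(#9) = Ab, C, Eb, Gb, B. The voicing lacks the 7th (minor 7th), Gb.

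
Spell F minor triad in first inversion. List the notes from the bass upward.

In root position, F minor triad is F–A-flat–C.
First inversion puts the third (A-flat) in the bass.

A-flat, C, F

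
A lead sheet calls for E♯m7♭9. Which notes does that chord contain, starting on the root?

E♯m7♭9 is a minor seventh flat nine built on E#.
root → E#
3rd (minor 3rd) → G#
5th (perfect 5th) → B#
7th (minor 7th) → D#
9th (minor 9th) → F#

E# – G# – B# – D# – F#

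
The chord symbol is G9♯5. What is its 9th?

G9♯5 is built on G; its 9th is a major 9th above the root.
A second above G uses the letter A, and the major 9th above G is A.

A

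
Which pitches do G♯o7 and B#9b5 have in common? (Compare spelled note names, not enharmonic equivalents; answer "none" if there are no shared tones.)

none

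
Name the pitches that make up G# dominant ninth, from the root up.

G# dominant ninth is a dominant ninth built on G♯.
G♯ — root
B♯ — major 3rd
D♯ — perfect 5th
F♯ — minor 7th
A♯ — major 9th

G♯ B♯ D♯ F♯ A♯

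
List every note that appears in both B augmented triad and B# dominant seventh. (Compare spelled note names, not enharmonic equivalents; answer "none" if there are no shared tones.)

F-double-sharp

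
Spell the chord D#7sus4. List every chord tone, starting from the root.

D#, G#, A#, C#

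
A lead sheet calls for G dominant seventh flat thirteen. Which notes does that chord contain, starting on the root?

G  B  D  F  Eb

G dominant seventh flat thirteen: dominant seventh flat thirteen on G.
- root: G
- major 3rd: B
- perfect 5th: D
- minor 7th: F
- minor 13th: Eb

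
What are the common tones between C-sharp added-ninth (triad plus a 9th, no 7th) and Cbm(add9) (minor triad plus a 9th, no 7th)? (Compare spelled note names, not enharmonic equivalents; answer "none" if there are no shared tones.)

none

C-sharp added-ninth = C#, E#, G#, D#.
Cbm(add9) = Cb, Ebb, Gb, Db.
Shared: none.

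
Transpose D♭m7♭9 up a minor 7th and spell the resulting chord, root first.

Cb Ebb Gb Bbb Dbb

A minor 7th up from Db is Cb, so the new chord is Cb minor seventh flat nine.
- root: Cb
- minor 3rd: Ebb
- perfect 5th: Gb
- minor 7th: Bbb
- minor 9th: Dbb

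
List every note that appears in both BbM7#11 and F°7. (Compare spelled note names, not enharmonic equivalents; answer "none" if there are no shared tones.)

BbM7#11 = B♭, D, F, A, E.
F°7 = F, A♭, C♭, E𝄫.
Shared: F.

F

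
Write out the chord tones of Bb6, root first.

Bb6 is a major sixth built on Bb.
Root: Bb
Major 3rd (3rd): D
Perfect 5th (5th): F
Major 6th (6th): G

Bb D F G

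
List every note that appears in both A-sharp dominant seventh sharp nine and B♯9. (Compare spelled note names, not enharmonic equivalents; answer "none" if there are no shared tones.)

A#  C##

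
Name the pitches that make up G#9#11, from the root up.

G#9#11: dominant ninth sharp eleven on G#.
root → G#
3rd (major 3rd) → B#
5th (perfect 5th) → D#
7th (minor 7th) → F#
9th (major 9th) → A#
11th (augmented 11th) → C##

G#  B#  D#  F#  A#  C##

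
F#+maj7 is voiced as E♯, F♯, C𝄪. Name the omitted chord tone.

F#+maj7 = F♯, A♯, C𝄪, E♯. The voicing lacks the 3rd (major 3rd), A♯.

A♯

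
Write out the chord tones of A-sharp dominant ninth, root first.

Root A#, quality dominant ninth:
A# — root
C## — major 3rd
E# — perfect 5th
G# — minor 7th
B# — major 9th

A#  C##  E#  G#  B#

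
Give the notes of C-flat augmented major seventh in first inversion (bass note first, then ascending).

C-flat augmented major seventh = C-flat–E-flat–G–B-flat; first inversion → third (E-flat) lowest.

E-flat, G, B-flat, C-flat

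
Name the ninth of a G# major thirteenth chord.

G# major thirteenth is built on G-sharp; its 9th is a major 9th above the root.
A second above G uses the letter A, and the major 9th above G-sharp is A-sharp.

A-sharp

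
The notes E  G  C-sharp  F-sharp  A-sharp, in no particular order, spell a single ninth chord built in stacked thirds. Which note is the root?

F-sharp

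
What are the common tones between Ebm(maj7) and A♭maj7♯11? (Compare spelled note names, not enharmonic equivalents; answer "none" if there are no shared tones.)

Eb, D

Ebm(maj7): Eb Gb Bb D
A♭maj7♯11: Ab C Eb G D
Common to both → Eb, D.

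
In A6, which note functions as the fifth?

E

Root of A6 = A. The 5th is a perfect 5th: A up a perfect 5th → E.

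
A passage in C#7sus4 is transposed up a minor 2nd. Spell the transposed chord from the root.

D, G, A, C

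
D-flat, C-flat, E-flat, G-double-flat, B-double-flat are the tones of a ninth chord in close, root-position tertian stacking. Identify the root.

Arranged so that each adjacent pair is a third by letter name: C-flat – E-flat – G-double-flat – B-double-flat – D-flat.
The bottom of that stack, C-flat, is the root (this is C-flat dominant ninth flat five).

C-flat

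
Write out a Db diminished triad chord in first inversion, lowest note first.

F♭, A𝄫, D♭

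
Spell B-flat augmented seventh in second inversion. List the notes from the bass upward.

B-flat augmented seventh = B♭–D–F♯–A♭; second inversion → fifth (F♯) lowest.

F♯  A♭  B♭  D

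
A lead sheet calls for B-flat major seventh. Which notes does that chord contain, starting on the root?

Root B-flat, quality major seventh:
- root: B-flat
- major 3rd: D
- perfect 5th: F
- major 7th: A

B-flat  D  F  A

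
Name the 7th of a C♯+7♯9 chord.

C♯+7♯9 is built on C♯; its 7th is a minor 7th above the root.
A seventh above C uses the letter B, and the minor 7th above C♯ is B.

B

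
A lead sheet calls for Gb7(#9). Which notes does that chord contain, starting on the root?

G♭ – B♭ – D♭ – F♭ – A

Gb7(#9) is a dominant seventh sharp nine built on G♭.
G♭ — root
B♭ — major 3rd
D♭ — perfect 5th
F♭ — minor 7th
A — augmented 9th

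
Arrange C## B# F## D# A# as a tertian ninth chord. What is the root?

B#

Stacking in thirds gives B# – D# – F## – A# – C##, so B# is the root — B# minor ninth.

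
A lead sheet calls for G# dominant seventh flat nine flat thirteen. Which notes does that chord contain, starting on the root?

G-sharp  B-sharp  D-sharp  F-sharp  A  E

G# dominant seventh flat nine flat thirteen: dominant seventh flat nine flat thirteen on G-sharp.
root → G-sharp
3rd (major 3rd) → B-sharp
5th (perfect 5th) → D-sharp
7th (minor 7th) → F-sharp
9th (minor 9th) → A
13th (minor 13th) → E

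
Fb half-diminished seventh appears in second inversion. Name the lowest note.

C-double-flat

Fb half-diminished seventh = F-flat–A-double-flat–C-double-flat–E-double-flat. Second inversion → fifth in the bass = C-double-flat.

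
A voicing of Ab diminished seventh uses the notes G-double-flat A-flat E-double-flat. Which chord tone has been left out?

Ab diminished seventh = A-flat, C-flat, E-double-flat, G-double-flat. The voicing lacks the 3rd (minor 3rd), C-flat.

C-flat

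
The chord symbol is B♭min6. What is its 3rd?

D♭

Root of B♭min6 = B♭. The 3rd is a minor 3rd: B♭ up a minor 3rd → D♭.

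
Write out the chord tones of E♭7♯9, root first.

Eb G Bb Db F#

Root Eb, quality dominant seventh sharp nine:
root → Eb
3rd (major 3rd) → G
5th (perfect 5th) → Bb
7th (minor 7th) → Db
9th (augmented 9th) → F#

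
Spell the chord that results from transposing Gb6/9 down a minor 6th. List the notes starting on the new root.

A minor 6th down from G♭ is B♭, so the new chord is B♭ six-nine.
root → B♭
3rd (major 3rd) → D
5th (perfect 5th) → F
6th (major 6th) → G
9th (major 9th) → C

B♭, D, F, G, C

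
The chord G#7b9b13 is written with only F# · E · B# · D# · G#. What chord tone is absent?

A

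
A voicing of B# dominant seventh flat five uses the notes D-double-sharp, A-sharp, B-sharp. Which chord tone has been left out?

F-sharp

B# dominant seventh flat five = B-sharp, D-double-sharp, F-sharp, A-sharp. The voicing lacks the 5th (diminished 5th), F-sharp.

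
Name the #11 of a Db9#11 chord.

Root of Db9#11 = Db. The 11th is an augmented 11th: Db up an augmented 11th → G.

G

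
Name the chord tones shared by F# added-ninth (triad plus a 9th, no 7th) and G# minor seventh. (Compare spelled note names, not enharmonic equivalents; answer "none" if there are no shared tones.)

F#, G#

F# added-ninth = F#, A#, C#, G#.
G# minor seventh = G#, B, D#, F#.
Shared: F#, G#.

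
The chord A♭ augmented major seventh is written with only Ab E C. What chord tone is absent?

G

A♭ augmented major seventh = Ab, C, E, G. The voicing lacks the 7th (major 7th), G.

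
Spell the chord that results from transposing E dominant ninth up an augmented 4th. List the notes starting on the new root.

Transposed root: E → A-sharp (augmented 4th up). So we spell A-sharp dominant ninth:
- root: A-sharp
- major 3rd: C-double-sharp
- perfect 5th: E-sharp
- minor 7th: G-sharp
- major 9th: B-sharp

A-sharp, C-double-sharp, E-sharp, G-sharp, B-sharp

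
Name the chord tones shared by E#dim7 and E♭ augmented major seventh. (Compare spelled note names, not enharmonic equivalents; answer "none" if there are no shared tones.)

B – D

E#dim7 = E♯, G♯, B, D.
E♭ augmented major seventh = E♭, G, B, D.
Shared: B, D.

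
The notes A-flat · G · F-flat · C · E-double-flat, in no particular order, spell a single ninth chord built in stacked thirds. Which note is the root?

Stacking in thirds gives F-flat – A-flat – C – E-double-flat – G, so F-flat is the root — F-flat dominant seventh sharp nine sharp five.

F-flat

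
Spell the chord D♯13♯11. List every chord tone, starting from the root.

D♯13♯11 is a dominant thirteenth sharp eleven built on D#.
root → D#
3rd (major 3rd) → F##
5th (perfect 5th) → A#
7th (minor 7th) → C#
9th (major 9th) → E#
11th (augmented 11th) → G##
13th (major 13th) → B#

D#, F##, A#, C#, E#, G##, B#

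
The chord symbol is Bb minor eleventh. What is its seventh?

Bb minor eleventh is built on Bb; its 7th is a minor 7th above the root.
A seventh above B uses the letter A, and the minor 7th above Bb is Ab.

Ab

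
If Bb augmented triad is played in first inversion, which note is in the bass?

Bb augmented triad = Bb–D–F#. First inversion → third in the bass = D.

D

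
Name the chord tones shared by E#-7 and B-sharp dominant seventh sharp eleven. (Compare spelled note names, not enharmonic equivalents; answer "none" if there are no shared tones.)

B#

E#-7: E# G# B# D#
B-sharp dominant seventh sharp eleven: B# D## F## A# E##
Common to both → B#.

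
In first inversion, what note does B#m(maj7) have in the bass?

B#m(maj7) in root position is B#–D#–F##–A##.
First inversion places the third in the bass, which is D#.

D#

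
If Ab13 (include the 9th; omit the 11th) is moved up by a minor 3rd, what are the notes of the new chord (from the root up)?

C♭, E♭, G♭, B𝄫, D♭, A♭

A♭ up a minor 3rd → C♭. New chord: C♭ dominant thirteenth.
- root: C♭
- major 3rd: E♭
- perfect 5th: G♭
- minor 7th: B𝄫
- major 9th: D♭
- major 13th: A♭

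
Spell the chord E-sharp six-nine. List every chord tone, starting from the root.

E-sharp  G-double-sharp  B-sharp  C-double-sharp  F-double-sharp

E-sharp six-nine is a six-nine built on E-sharp.
root → E-sharp
3rd (major 3rd) → G-double-sharp
5th (perfect 5th) → B-sharp
6th (major 6th) → C-double-sharp
9th (major 9th) → F-double-sharp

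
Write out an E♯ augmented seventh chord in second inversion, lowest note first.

E♯ augmented seventh = E♯–G𝄪–B𝄪–D♯; second inversion → fifth (B𝄪) lowest.

B𝄪  D♯  E♯  G𝄪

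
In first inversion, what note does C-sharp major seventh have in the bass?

E♯

C-sharp major seventh in root position is C♯–E♯–G♯–B♯.
First inversion places the third in the bass, which is E♯.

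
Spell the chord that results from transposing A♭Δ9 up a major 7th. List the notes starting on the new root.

G  B  D  F#  A

Ab up a major 7th → G. New chord: G major ninth.
Root: G
Major 3rd (3rd): B
Perfect 5th (5th): D
Major 7th (7th): F#
Major 9th (9th): A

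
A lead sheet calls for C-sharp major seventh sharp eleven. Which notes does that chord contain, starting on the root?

C-sharp major seventh sharp eleven: major seventh sharp eleven on C♯.
- root: C♯
- major 3rd: E♯
- perfect 5th: G♯
- major 7th: B♯
- augmented 11th: F𝄪

C♯  E♯  G♯  B♯  F𝄪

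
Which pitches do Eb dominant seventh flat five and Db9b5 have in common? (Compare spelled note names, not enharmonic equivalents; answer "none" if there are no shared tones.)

Eb, Db

Eb dominant seventh flat five: Eb G Bbb Db
Db9b5: Db F Abb Cb Eb
Common to both → Eb, Db.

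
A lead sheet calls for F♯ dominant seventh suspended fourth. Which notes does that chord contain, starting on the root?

F-sharp – B – C-sharp – E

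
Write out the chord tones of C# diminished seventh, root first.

C# E G Bb

Root C#, quality diminished seventh:
Root: C#
Minor 3rd (3rd): E
Diminished 5th (5th): G
Diminished 7th (7th): Bb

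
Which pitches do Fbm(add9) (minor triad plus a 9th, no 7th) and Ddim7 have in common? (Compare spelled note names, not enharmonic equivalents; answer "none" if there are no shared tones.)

Cb

Fbm(add9) = Fb, Abb, Cb, Gb.
Ddim7 = D, F, Ab, Cb.
Shared: Cb.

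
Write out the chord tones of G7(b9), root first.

Root G, quality dominant seventh flat nine:
G — root
B — major 3rd
D — perfect 5th
F — minor 7th
Ab — minor 9th

G B D F Ab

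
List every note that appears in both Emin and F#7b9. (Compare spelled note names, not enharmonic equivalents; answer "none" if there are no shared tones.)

E G

Emin = E, G, B.
F#7b9 = F♯, A♯, C♯, E, G.
Shared: E, G.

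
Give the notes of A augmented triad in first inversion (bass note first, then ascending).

C#, E#, A

A augmented triad = A–C#–E#; first inversion → third (C#) lowest.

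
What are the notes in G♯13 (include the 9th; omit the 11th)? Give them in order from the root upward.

G♯ B♯ D♯ F♯ A♯ E♯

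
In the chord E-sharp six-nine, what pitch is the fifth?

B-sharp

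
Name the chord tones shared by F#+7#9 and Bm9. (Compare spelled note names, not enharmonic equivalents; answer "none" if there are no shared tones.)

F#+7#9 = F#, A#, C##, E, G##.
Bm9 = B, D, F#, A, C#.
Shared: F#.

F#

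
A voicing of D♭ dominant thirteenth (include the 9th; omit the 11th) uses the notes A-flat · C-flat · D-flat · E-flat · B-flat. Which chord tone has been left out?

F

The full D♭ dominant thirteenth chord is D-flat, F, A-flat, C-flat, E-flat, B-flat.
Comparing with the voicing, the major 3rd (3rd) — F — is absent.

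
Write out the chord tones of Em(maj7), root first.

E – G – B – D#

Em(maj7): minor-major seventh on E.
- root: E
- minor 3rd: G
- perfect 5th: B
- major 7th: D#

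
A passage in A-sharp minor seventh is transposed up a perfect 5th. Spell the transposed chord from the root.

E-sharp G-sharp B-sharp D-sharp

A perfect 5th up from A-sharp is E-sharp, so the new chord is E-sharp minor seventh.
- root: E-sharp
- minor 3rd: G-sharp
- perfect 5th: B-sharp
- minor 7th: D-sharp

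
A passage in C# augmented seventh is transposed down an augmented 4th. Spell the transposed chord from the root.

G, B, D-sharp, F

An augmented 4th down from C-sharp is G, so the new chord is G augmented seventh.
- root: G
- major 3rd: B
- augmented 5th: D-sharp
- minor 7th: F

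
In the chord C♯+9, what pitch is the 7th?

Root of C♯+9 = C#. The 7th is a minor 7th: C# up a minor 7th → B.

B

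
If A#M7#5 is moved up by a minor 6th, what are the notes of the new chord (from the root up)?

Transposed root: A# → F# (minor 6th up). So we spell F# augmented major seventh:
F# — root
A# — major 3rd
C## — augmented 5th
E# — major 7th

F# A# C## E#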